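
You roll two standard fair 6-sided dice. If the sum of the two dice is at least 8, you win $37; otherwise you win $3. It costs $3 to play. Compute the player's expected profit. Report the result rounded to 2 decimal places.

$14.17

E[payout] = (7/12)·3 + (5/12)·37 = 103/6
Expected profit = 103/6 − 3 = 85/6 ≈ $14.17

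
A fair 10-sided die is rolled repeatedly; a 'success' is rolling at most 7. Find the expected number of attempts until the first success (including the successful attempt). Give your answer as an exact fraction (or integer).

For a geometric distribution, E[trials] = 1/p = 1/(7/10) = 10/7.

10/7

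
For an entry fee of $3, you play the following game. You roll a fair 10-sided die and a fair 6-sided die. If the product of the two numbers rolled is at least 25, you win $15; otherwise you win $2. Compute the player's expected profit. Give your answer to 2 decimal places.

E[payout] = (7/10)·2 + (3/10)·15 = 59/10
Expected profit = 59/10 − 3 = 29/10 ≈ $2.90

$2.90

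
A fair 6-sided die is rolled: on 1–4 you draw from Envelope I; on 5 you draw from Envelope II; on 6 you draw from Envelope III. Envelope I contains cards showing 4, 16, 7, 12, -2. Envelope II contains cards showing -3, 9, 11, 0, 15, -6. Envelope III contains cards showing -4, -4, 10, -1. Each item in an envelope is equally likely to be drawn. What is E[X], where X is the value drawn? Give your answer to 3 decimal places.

5.697

E[X | Envelope I] = (4 + 16 + 7 + 12 − 2)/5 = 37/5
E[X | Envelope II] = (-3 + 9 + 11 + 0 + 15 − 6)/6 = 13/3
E[X | Envelope III] = (-4 − 4 + 10 − 1)/4 = 1/4
E[X] = (2/3)·37/5 + (1/6)·13/3 + (1/6)·1/4 = 2051/360 ≈ 5.697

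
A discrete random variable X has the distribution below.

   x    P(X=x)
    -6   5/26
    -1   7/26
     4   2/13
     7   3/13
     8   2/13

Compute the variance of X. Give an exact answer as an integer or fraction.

E[X] = (5/26)·(-6) + (7/26)·(-1) + (2/13)·4 + (3/13)·7 + (2/13)·8 = 53/26
E[X²] = (5/26)·36 + (7/26)·1 + (2/13)·16 + (3/13)·49 + (2/13)·64 = 801/26
Var(X) = 801/26 − (53/26)² = 18017/676

18017/676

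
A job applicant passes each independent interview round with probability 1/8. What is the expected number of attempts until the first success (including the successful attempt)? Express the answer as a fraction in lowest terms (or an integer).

For a geometric distribution, E[trials] = 1/p = 1/(1/8) = 8.

8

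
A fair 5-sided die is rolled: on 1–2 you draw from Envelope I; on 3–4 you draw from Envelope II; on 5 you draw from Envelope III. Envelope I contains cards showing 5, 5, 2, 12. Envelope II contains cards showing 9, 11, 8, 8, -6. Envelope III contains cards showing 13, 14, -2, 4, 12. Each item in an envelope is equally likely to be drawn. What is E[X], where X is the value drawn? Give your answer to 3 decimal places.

6.440

E[X | Envelope I] = (5 + 5 + 2 + 12)/4 = 6
E[X | Envelope II] = (9 + 11 + 8 + 8 − 6)/5 = 6
E[X | Envelope III] = (13 + 14 − 2 + 4 + 12)/5 = 41/5
E[X] = (2/5)·6 + (2/5)·6 + (1/5)·41/5 = 161/25 ≈ 6.440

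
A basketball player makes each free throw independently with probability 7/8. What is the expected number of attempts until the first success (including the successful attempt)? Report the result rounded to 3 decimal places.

For a geometric distribution, E[trials] = 1/p = 1/(7/8) = 8/7.
≈ 1.143

1.143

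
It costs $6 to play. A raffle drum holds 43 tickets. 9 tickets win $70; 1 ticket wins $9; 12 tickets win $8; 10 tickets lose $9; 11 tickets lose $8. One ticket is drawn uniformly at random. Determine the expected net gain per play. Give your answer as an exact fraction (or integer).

E[payout] = (9/43)·70 + (1/43)·9 + (12/43)·8 + (10/43)·(-9) + (11/43)·(-8) = 557/43
Expected profit = 557/43 − 6 = 299/43

299/43 dollars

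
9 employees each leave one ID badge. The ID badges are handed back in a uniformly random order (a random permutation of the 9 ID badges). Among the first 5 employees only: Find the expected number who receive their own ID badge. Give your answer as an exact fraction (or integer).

5/9

Let Xᵢ = 1 if person i gets their own ID badge. For each i, P(Xᵢ=1) = 1/9.
By linearity of expectation, E[X₁+…+X_5] = 5·(1/9) = 5/9.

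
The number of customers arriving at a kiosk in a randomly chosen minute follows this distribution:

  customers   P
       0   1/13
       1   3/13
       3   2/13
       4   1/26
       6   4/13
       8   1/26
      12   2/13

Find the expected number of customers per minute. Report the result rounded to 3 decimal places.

E[X] = (1/13)·0 + (3/13)·1 + (2/13)·3 + (1/26)·4 + (4/13)·6 + (1/26)·8 + (2/13)·12
     = 63/13 ≈ 4.846

4.846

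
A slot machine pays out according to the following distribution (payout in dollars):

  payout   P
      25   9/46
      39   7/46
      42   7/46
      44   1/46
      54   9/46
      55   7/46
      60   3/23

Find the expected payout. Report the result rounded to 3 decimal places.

$44.935

E[X] = (9/46)·25 + (7/46)·39 + (7/46)·42 + (1/46)·44 + (9/46)·54 + (7/46)·55 + (3/23)·60
     = 2067/46 ≈ 44.935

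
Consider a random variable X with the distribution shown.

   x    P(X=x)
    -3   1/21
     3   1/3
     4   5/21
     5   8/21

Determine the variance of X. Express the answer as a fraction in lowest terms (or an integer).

436/147

E[X] = (1/21)·(-3) + (1/3)·3 + (5/21)·4 + (8/21)·5 = 26/7
E[X²] = (1/21)·9 + (1/3)·9 + (5/21)·16 + (8/21)·25 = 352/21
Var(X) = 352/21 − (26/7)² = 436/147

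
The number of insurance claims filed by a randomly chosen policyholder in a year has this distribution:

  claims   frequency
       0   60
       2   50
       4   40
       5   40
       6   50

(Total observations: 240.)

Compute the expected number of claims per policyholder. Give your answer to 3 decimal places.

Total = 240, so P(claims=0) = 60/240, etc.
E[X] = (1/4)·0 + (5/24)·2 + (1/6)·4 + (1/6)·5 + (5/24)·6
     = 19/6 ≈ 3.167

3.167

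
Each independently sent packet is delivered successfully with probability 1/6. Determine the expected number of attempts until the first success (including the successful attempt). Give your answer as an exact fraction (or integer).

For a geometric distribution, E[trials] = 1/p = 1/(1/6) = 6.

6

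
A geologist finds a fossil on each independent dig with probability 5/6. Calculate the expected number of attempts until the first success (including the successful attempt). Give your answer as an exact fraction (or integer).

For a geometric distribution, E[trials] = 1/p = 1/(5/6) = 6/5.

6/5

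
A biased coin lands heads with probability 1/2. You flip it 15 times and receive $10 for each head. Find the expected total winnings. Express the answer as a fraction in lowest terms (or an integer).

E[#heads] = 15·1/2 = 15/2 (linearity over flips).
E[winnings] = 10·15/2 = 75.

$75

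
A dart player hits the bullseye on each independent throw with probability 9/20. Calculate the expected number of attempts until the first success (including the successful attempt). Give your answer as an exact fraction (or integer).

For a geometric distribution, E[trials] = 1/p = 1/(9/20) = 20/9.

20/9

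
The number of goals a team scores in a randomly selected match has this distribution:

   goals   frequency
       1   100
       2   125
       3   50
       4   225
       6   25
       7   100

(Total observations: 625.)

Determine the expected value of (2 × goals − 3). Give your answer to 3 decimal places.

4.200

Total = 625, so P(goals=1) = 100/625, etc.
E[2x-3] = (4/25)·(-1) + (1/5)·1 + (2/25)·3 + (9/25)·5 + (1/25)·9 + (4/25)·11
     = 21/5 ≈ 4.200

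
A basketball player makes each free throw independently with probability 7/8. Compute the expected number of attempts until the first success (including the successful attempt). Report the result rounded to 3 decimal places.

For a geometric distribution, E[trials] = 1/p = 1/(7/8) = 8/7.
≈ 1.143

1.143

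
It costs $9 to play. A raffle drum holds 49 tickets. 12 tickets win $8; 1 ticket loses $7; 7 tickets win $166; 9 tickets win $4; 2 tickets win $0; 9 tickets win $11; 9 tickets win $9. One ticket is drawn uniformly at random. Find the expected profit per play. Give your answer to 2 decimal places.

$20.94

E[payout] = (12/49)·8 + (1/49)·(-7) + (7/49)·166 + (9/49)·4 + (2/49)·0 + (9/49)·11 + (9/49)·9 = 1467/49
Expected profit = 1467/49 − 9 = 1026/49 ≈ $20.94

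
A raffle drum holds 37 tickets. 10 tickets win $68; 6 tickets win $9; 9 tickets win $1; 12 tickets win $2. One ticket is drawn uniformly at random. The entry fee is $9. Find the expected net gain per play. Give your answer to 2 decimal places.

E[payout] = (10/37)·68 + (6/37)·9 + (9/37)·1 + (12/37)·2 = 767/37
Expected profit = 767/37 − 9 = 434/37 ≈ $11.73

$11.73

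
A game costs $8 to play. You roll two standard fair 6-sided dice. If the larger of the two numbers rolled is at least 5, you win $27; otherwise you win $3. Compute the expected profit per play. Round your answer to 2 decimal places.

E[payout] = (4/9)·3 + (5/9)·27 = 49/3
Expected profit = 49/3 − 8 = 25/3 ≈ $8.33

$8.33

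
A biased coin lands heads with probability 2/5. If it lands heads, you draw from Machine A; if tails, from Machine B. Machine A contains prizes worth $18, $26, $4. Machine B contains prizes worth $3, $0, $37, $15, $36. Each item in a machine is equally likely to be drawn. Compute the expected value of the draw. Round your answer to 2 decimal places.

E[X | Machine A] = (18 + 26 + 4)/3 = 16
E[X | Machine B] = (3 + 0 + 37 + 15 + 36)/5 = 91/5
E[X] = (2/5)·16 + (3/5)·91/5 = 433/25 ≈ 17.32

$17.32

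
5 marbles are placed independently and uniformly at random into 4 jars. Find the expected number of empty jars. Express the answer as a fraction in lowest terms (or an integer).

Let Xⱼ=1 if jar j is empty. P(Xⱼ=1) = ((4-1)/4)^5 = 243/1024.
By linearity, E[#empty] = 4·243/1024 = 243/256.

243/256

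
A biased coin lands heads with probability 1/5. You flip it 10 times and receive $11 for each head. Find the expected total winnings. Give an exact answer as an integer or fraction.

E[#heads] = 10·1/5 = 2 (linearity over flips).
E[winnings] = 11·2 = 22.

$22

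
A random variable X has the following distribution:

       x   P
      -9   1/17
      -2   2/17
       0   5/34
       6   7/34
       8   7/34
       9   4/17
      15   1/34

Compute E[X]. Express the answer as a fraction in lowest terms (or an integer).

E[X] = (1/17)·(-9) + (2/17)·(-2) + (5/34)·0 + (7/34)·6 + (7/34)·8 + (4/17)·9 + (1/34)·15
     = 159/34

159/34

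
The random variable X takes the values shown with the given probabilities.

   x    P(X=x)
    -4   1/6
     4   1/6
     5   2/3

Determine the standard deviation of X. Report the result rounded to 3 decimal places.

3.300

E[X] = 10/3, E[X²] = 22
Var(X) = E[X²] − (E[X])² = 22 − 100/9 = 98/9
SD(X) = √(98/9) ≈ 3.300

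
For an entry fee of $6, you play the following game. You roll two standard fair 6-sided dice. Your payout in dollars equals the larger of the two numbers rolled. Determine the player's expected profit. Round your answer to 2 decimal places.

-$1.53

Distribution of the larger of the two numbers rolled: 1 w.p. 1/36, 2 w.p. 1/12, 3 w.p. 5/36, 4 w.p. 7/36, 5 w.p. 1/4, 6 w.p. 11/36
E[payout] = (1/36)·1 + (1/12)·2 + (5/36)·3 + (7/36)·4 + (1/4)·5 + (11/36)·6 = 161/36
Expected profit = 161/36 − 6 = -55/36 ≈ -$1.53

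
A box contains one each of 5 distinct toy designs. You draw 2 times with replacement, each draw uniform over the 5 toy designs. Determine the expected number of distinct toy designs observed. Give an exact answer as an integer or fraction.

Let Xⱼ=1 if type j appears at least once. P(Xⱼ=1) = 1 − ((5−1)/5)^2 = 9/25.
E[#distinct] = 5·9/25 = 9/5.

9/5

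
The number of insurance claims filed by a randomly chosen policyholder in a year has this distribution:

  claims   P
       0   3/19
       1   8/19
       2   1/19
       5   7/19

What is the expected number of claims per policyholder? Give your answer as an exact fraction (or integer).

45/19

E[X] = (3/19)·0 + (8/19)·1 + (1/19)·2 + (7/19)·5
     = 45/19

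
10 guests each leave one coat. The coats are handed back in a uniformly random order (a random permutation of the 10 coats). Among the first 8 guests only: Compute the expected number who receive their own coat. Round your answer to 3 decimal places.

0.800

Let Xᵢ = 1 if person i gets their own coat. For each i, P(Xᵢ=1) = 1/10.
By linearity of expectation, E[X₁+…+X_8] = 8·(1/10) = 4/5.
≈ 0.800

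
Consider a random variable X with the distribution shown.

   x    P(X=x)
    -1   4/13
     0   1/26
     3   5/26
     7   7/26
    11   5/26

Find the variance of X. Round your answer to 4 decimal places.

E[X] = (4/13)·(-1) + (1/26)·0 + (5/26)·3 + (7/26)·7 + (5/26)·11 = 111/26
E[X²] = (4/13)·1 + (1/26)·0 + (5/26)·9 + (7/26)·49 + (5/26)·121 = 77/2
Var(X) = 77/2 − (111/26)² = 13705/676 ≈ 20.2737

20.2737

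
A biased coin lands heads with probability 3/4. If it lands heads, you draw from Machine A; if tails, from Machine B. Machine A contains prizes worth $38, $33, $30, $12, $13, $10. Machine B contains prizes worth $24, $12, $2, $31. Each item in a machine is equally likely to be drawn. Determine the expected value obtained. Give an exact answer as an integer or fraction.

E[X | Machine A] = (38 + 33 + 30 + 12 + 13 + 10)/6 = 68/3
E[X | Machine B] = (24 + 12 + 2 + 31)/4 = 69/4
E[X] = (3/4)·68/3 + (1/4)·69/4 = 341/16

341/16 dollars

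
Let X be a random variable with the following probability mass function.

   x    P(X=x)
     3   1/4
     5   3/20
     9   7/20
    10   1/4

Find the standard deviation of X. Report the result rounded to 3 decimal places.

2.868

E[X] = 143/20, E[X²] = 1187/20
Var(X) = E[X²] − (E[X])² = 1187/20 − 20449/400 = 3291/400
SD(X) = √(3291/400) ≈ 2.868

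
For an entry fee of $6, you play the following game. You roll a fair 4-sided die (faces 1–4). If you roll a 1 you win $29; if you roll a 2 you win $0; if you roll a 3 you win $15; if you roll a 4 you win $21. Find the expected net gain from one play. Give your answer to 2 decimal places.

E[payout] = (1/4)·0 + (1/4)·15 + (1/4)·21 + (1/4)·29 = 65/4
Expected profit = 65/4 − 6 = 41/4 ≈ $10.25

$10.25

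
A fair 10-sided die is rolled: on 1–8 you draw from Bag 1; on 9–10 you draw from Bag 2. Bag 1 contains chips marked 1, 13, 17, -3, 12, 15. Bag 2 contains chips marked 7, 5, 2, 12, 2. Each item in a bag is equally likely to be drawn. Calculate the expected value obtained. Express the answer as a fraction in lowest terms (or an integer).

634/75

E[X | Bag 1] = (1 + 13 + 17 − 3 + 12 + 15)/6 = 55/6
E[X | Bag 2] = (7 + 5 + 2 + 12 + 2)/5 = 28/5
E[X] = (4/5)·55/6 + (1/5)·28/5 = 634/75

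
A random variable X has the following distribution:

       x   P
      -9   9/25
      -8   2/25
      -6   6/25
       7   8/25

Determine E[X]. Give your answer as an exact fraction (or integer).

-77/25

E[X] = (9/25)·(-9) + (2/25)·(-8) + (6/25)·(-6) + (8/25)·7
     = -77/25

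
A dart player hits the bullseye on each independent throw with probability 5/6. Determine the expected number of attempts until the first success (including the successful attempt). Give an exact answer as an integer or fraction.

For a geometric distribution, E[trials] = 1/p = 1/(5/6) = 6/5.

6/5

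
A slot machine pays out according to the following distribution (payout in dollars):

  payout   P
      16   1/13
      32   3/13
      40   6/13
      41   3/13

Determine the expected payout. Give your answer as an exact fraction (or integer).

475/13 dollars

E[X] = (1/13)·16 + (3/13)·32 + (6/13)·40 + (3/13)·41
     = 475/13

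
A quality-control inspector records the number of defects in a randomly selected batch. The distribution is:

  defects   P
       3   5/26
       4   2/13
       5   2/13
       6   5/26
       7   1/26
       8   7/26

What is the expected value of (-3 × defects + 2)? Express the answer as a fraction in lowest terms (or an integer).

E[-3x+2] = (5/26)·(-7) + (2/13)·(-10) + (2/13)·(-13) + (5/26)·(-16) + (1/26)·(-19) + (7/26)·(-22)
     = -190/13

-190/13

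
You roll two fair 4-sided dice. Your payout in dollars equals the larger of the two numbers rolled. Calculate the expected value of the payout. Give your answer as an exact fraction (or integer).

25/8 dollars

Distribution of the larger of the two numbers rolled: 1 w.p. 1/16, 2 w.p. 3/16, 3 w.p. 5/16, 4 w.p. 7/16
E[payout] = (1/16)·1 + (3/16)·2 + (5/16)·3 + (7/16)·4 = 25/8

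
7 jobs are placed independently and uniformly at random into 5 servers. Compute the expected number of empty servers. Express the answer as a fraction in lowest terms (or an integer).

Let Xⱼ=1 if server j is empty. P(Xⱼ=1) = ((5-1)/5)^7 = 16384/78125.
By linearity, E[#empty] = 5·16384/78125 = 16384/15625.

16384/15625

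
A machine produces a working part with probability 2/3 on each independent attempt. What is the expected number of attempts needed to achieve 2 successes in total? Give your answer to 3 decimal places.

By linearity (sum of 2 independent geometric waits), E[trials] = 2/p = 2/(2/3) = 3.
≈ 3.000

3.000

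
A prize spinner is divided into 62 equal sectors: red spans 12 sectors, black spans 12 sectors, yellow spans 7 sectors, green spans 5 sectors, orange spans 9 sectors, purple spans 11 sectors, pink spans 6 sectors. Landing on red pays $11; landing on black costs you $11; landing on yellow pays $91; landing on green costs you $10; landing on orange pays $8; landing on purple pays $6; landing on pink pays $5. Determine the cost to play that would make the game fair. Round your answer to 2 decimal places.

E[payout] = (12/62)·11 + (12/62)·(-11) + (7/62)·91 + (5/62)·(-10) + (9/62)·8 + (11/62)·6 + (6/62)·5 = 755/62
Fair fee = E[payout] = 755/62 ≈ $12.18

$12.18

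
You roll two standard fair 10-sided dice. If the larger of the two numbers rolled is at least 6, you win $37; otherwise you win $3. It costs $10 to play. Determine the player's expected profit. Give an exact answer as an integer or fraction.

37/2 dollars

E[payout] = (1/4)·3 + (3/4)·37 = 57/2
Expected profit = 57/2 − 10 = 37/2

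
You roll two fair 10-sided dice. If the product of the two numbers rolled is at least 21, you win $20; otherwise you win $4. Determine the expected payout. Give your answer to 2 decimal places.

$12.64

E[payout] = (23/50)·4 + (27/50)·20 = 316/25
≈ $12.64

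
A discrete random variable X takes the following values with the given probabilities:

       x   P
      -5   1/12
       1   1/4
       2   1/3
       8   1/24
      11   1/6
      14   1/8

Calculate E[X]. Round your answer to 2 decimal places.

4.42

E[X] = (1/12)·(-5) + (1/4)·1 + (1/3)·2 + (1/24)·8 + (1/6)·11 + (1/8)·14
     = 53/12 ≈ 4.42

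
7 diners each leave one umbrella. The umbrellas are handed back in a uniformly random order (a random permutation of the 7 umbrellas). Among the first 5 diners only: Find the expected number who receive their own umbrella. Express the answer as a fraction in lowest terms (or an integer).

5/7

Let Xᵢ = 1 if person i gets their own umbrella. For each i, P(Xᵢ=1) = 1/7.
By linearity of expectation, E[X₁+…+X_5] = 5·(1/7) = 5/7.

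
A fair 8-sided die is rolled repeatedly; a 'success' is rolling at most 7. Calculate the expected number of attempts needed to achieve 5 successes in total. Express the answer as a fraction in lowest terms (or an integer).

40/7

By linearity (sum of 5 independent geometric waits), E[trials] = 5/p = 5/(7/8) = 40/7.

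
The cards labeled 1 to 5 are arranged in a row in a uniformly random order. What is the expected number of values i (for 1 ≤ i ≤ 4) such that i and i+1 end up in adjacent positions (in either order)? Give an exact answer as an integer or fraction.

8/5

For each i ∈ {1,…,4}, let Xᵢ = 1 if i and i+1 are adjacent. P(Xᵢ=1) = 2·(5−1)!/5! = 2/5.
By linearity, E[ΣXᵢ] = (4)·(2/5) = 8/5.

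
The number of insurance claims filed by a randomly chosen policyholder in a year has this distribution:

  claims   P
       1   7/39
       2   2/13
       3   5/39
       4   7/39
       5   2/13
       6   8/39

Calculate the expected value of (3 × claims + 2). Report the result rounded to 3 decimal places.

12.769

E[3x+2] = (7/39)·5 + (2/13)·8 + (5/39)·11 + (7/39)·14 + (2/13)·17 + (8/39)·20
     = 166/13 ≈ 12.769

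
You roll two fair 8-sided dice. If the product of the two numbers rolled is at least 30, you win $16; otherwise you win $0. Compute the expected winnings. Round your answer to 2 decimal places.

$4.25

E[payout] = (47/64)·0 + (17/64)·16 = 17/4
≈ $4.25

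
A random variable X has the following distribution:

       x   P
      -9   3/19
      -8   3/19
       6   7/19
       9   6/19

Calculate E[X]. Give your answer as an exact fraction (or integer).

E[X] = (3/19)·(-9) + (3/19)·(-8) + (7/19)·6 + (6/19)·9
     = 45/19

45/19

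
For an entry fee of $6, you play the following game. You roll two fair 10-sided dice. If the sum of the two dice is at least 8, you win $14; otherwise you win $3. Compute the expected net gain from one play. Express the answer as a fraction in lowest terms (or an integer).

569/100 dollars

E[payout] = (21/100)·3 + (79/100)·14 = 1169/100
Expected profit = 1169/100 − 6 = 569/100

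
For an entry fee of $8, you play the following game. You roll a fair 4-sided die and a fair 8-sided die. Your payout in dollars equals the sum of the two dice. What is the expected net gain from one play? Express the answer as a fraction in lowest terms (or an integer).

Distribution of the sum of the two dice: 2 w.p. 1/32, 3 w.p. 1/16, 4 w.p. 3/32, 5 w.p. 1/8, 6 w.p. 1/8, 7 w.p. 1/8, …
E[payout] = (1/32)·2 + (1/16)·3 + (3/32)·4 + (1/8)·5 + (1/8)·6 + (1/8)·7 + (1/8)·8 + (1/8)·9 + (3/32)·10 + (1/16)·11 + (1/32)·12 = 7
Expected profit = 7 − 8 = -1

-$1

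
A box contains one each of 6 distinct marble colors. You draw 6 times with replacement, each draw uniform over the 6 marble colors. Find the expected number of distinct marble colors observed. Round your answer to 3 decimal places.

Let Xⱼ=1 if type j appears at least once. P(Xⱼ=1) = 1 − ((6−1)/6)^6 = 31031/46656.
E[#distinct] = 6·31031/46656 = 31031/7776.
≈ 3.991

3.991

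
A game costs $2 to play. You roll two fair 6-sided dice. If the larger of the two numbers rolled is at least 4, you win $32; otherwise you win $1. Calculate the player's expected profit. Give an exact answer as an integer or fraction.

89/4 dollars

E[payout] = (1/4)·1 + (3/4)·32 = 97/4
Expected profit = 97/4 − 2 = 89/4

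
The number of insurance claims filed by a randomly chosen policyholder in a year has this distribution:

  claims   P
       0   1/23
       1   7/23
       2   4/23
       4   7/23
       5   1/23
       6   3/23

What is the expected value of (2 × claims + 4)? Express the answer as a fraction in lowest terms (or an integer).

224/23

E[2x+4] = (1/23)·4 + (7/23)·6 + (4/23)·8 + (7/23)·12 + (1/23)·14 + (3/23)·16
     = 224/23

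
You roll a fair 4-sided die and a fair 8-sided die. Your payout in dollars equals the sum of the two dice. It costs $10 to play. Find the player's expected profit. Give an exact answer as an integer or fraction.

Distribution of the sum of the two dice: 2 w.p. 1/32, 3 w.p. 1/16, 4 w.p. 3/32, 5 w.p. 1/8, 6 w.p. 1/8, 7 w.p. 1/8, …
E[payout] = (1/32)·2 + (1/16)·3 + (3/32)·4 + (1/8)·5 + (1/8)·6 + (1/8)·7 + (1/8)·8 + (1/8)·9 + (3/32)·10 + (1/16)·11 + (1/32)·12 = 7
Expected profit = 7 − 10 = -3

-$3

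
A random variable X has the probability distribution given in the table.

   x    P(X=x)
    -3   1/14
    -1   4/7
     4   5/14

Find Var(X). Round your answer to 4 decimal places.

6.5153

E[X] = (1/14)·(-3) + (4/7)·(-1) + (5/14)·4 = 9/14
E[X²] = (1/14)·9 + (4/7)·1 + (5/14)·16 = 97/14
Var(X) = 97/14 − (9/14)² = 1277/196 ≈ 6.5153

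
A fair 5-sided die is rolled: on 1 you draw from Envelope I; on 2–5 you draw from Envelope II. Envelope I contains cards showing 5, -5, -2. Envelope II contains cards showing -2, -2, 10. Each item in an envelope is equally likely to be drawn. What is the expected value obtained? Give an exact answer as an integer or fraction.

E[X | Envelope I] = (5 − 5 − 2)/3 = -2/3
E[X | Envelope II] = (-2 − 2 + 10)/3 = 2
E[X] = (1/5)·(-2/3) + (4/5)·2 = 22/15

22/15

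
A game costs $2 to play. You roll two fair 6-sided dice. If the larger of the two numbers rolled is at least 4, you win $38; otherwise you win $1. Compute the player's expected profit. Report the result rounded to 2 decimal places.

E[payout] = (1/4)·1 + (3/4)·38 = 115/4
Expected profit = 115/4 − 2 = 107/4 ≈ $26.75

$26.75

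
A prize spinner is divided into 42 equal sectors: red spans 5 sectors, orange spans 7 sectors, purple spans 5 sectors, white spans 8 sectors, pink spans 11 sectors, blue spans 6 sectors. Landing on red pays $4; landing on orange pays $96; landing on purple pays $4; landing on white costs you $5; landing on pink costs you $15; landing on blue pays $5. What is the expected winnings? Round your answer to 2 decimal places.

$12.79

E[payout] = (5/42)·4 + (7/42)·96 + (5/42)·4 + (8/42)·(-5) + (11/42)·(-15) + (6/42)·5 = 179/14
≈ $12.79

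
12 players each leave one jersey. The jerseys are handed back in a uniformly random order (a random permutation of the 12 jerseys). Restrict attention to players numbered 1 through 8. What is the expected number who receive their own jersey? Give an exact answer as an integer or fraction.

Let Xᵢ = 1 if person i gets their own jersey. For each i, P(Xᵢ=1) = 1/12.
By linearity of expectation, E[X₁+…+X_8] = 8·(1/12) = 2/3.

2/3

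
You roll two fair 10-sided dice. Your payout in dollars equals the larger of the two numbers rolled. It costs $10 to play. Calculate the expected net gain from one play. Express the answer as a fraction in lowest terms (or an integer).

Distribution of the larger of the two numbers rolled: 1 w.p. 1/100, 2 w.p. 3/100, 3 w.p. 1/20, 4 w.p. 7/100, 5 w.p. 9/100, 6 w.p. 11/100, …
E[payout] = (1/100)·1 + (3/100)·2 + (1/20)·3 + (7/100)·4 + (9/100)·5 + (11/100)·6 + (13/100)·7 + (3/20)·8 + (17/100)·9 + (19/100)·10 = 143/20
Expected profit = 143/20 − 10 = -57/20

-57/20 dollars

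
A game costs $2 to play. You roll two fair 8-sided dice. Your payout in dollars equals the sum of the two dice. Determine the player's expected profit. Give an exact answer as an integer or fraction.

Distribution of the sum of the two dice: 2 w.p. 1/64, 3 w.p. 1/32, 4 w.p. 3/64, 5 w.p. 1/16, 6 w.p. 5/64, 7 w.p. 3/32, …
E[payout] = (1/64)·2 + (1/32)·3 + (3/64)·4 + (1/16)·5 + (5/64)·6 + (3/32)·7 + (7/64)·8 + (1/8)·9 + (7/64)·10 + (3/32)·11 + (5/64)·12 + (1/16)·13 + (3/64)·14 + (1/32)·15 + (1/64)·16 = 9
Expected profit = 9 − 2 = 7

$7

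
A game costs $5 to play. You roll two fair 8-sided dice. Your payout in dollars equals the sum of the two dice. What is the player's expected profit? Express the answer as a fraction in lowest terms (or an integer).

$4

Distribution of the sum of the two dice: 2 w.p. 1/64, 3 w.p. 1/32, 4 w.p. 3/64, 5 w.p. 1/16, 6 w.p. 5/64, 7 w.p. 3/32, …
E[payout] = (1/64)·2 + (1/32)·3 + (3/64)·4 + (1/16)·5 + (5/64)·6 + (3/32)·7 + (7/64)·8 + (1/8)·9 + (7/64)·10 + (3/32)·11 + (5/64)·12 + (1/16)·13 + (3/64)·14 + (1/32)·15 + (1/64)·16 = 9
Expected profit = 9 − 5 = 4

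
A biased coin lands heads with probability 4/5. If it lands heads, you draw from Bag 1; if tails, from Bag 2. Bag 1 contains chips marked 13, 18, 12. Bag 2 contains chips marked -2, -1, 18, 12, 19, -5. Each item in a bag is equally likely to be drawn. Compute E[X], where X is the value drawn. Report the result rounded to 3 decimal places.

12.833

E[X | Bag 1] = (13 + 18 + 12)/3 = 43/3
E[X | Bag 2] = (-2 − 1 + 18 + 12 + 19 − 5)/6 = 41/6
E[X] = (4/5)·43/3 + (1/5)·41/6 = 77/6 ≈ 12.833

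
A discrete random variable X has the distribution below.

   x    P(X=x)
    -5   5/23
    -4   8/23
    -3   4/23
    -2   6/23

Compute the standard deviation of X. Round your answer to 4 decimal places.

1.0982

E[X] = -81/23, E[X²] = 313/23
Var(X) = E[X²] − (E[X])² = 313/23 − 6561/529 = 638/529
SD(X) = √(638/529) ≈ 1.0982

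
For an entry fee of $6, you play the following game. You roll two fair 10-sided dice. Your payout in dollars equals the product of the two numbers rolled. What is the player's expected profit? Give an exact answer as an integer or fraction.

Distribution of the product of the two numbers rolled: 1 w.p. 1/100, 2 w.p. 1/50, 3 w.p. 1/50, 4 w.p. 3/100, 5 w.p. 1/50, 6 w.p. 1/25, …
E[payout] = (1/100)·1 + (1/50)·2 + (1/50)·3 + (3/100)·4 + (1/50)·5 + (1/25)·6 + (1/50)·7 + (1/25)·8 + (3/100)·9 + (1/25)·10 + (1/25)·12 + (1/50)·14 + (1/50)·15 + (3/100)·16 + (1/25)·18 + (1/25)·20 + (1/50)·21 + (1/25)·24 + (1/100)·25 + (1/50)·27 + (1/50)·28 + (1/25)·30 + (1/50)·32 + (1/50)·35 + (3/100)·36 + (1/25)·40 + (1/50)·42 + (1/50)·45 + (1/50)·48 + (1/100)·49 + (1/50)·50 + (1/50)·54 + (1/50)·56 + (1/50)·60 + (1/50)·63 + (1/100)·64 + (1/50)·70 + (1/50)·72 + (1/50)·80 + (1/100)·81 + (1/50)·90 + (1/100)·100 = 121/4
Expected profit = 121/4 − 6 = 97/4

97/4 dollars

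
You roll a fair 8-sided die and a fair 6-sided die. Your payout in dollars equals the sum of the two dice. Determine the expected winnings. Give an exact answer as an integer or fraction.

$8

Distribution of the sum of the two dice: 2 w.p. 1/48, 3 w.p. 1/24, 4 w.p. 1/16, 5 w.p. 1/12, 6 w.p. 5/48, 7 w.p. 1/8, …
E[payout] = (1/48)·2 + (1/24)·3 + (1/16)·4 + (1/12)·5 + (5/48)·6 + (1/8)·7 + (1/8)·8 + (1/8)·9 + (5/48)·10 + (1/12)·11 + (1/16)·12 + (1/24)·13 + (1/48)·14 = 8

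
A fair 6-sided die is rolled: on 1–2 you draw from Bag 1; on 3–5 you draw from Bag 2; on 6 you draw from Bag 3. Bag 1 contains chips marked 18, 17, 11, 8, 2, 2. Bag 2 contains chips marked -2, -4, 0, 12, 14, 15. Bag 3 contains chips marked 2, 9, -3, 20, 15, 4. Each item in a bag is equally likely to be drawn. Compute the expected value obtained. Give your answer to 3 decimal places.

E[X | Bag 1] = (18 + 17 + 11 + 8 + 2 + 2)/6 = 29/3
E[X | Bag 2] = (-2 − 4 + 0 + 12 + 14 + 15)/6 = 35/6
E[X | Bag 3] = (2 + 9 − 3 + 20 + 15 + 4)/6 = 47/6
E[X] = (1/3)·29/3 + (1/2)·35/6 + (1/6)·47/6 = 67/9 ≈ 7.444

7.444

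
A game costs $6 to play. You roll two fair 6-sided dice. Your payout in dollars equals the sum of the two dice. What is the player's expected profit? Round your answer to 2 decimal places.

$1.00

Distribution of the sum of the two dice: 2 w.p. 1/36, 3 w.p. 1/18, 4 w.p. 1/12, 5 w.p. 1/9, 6 w.p. 5/36, 7 w.p. 1/6, …
E[payout] = (1/36)·2 + (1/18)·3 + (1/12)·4 + (1/9)·5 + (5/36)·6 + (1/6)·7 + (5/36)·8 + (1/9)·9 + (1/12)·10 + (1/18)·11 + (1/36)·12 = 7
Expected profit = 7 − 6 = 1 ≈ $1.00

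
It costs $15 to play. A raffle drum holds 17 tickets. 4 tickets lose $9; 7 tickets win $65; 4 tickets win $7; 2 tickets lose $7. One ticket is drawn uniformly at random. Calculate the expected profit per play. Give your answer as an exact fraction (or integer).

178/17 dollars

E[payout] = (4/17)·(-9) + (7/17)·65 + (4/17)·7 + (2/17)·(-7) = 433/17
Expected profit = 433/17 − 15 = 178/17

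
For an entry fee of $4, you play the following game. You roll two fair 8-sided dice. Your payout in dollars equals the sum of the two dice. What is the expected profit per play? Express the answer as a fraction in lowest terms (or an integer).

$5

Distribution of the sum of the two dice: 2 w.p. 1/64, 3 w.p. 1/32, 4 w.p. 3/64, 5 w.p. 1/16, 6 w.p. 5/64, 7 w.p. 3/32, …
E[payout] = (1/64)·2 + (1/32)·3 + (3/64)·4 + (1/16)·5 + (5/64)·6 + (3/32)·7 + (7/64)·8 + (1/8)·9 + (7/64)·10 + (3/32)·11 + (5/64)·12 + (1/16)·13 + (3/64)·14 + (1/32)·15 + (1/64)·16 = 9
Expected profit = 9 − 4 = 5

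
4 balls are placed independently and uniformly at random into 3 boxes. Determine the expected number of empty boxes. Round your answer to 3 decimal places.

0.593

Let Xⱼ=1 if box j is empty. P(Xⱼ=1) = ((3-1)/3)^4 = 16/81.
By linearity, E[#empty] = 3·16/81 = 16/27.
≈ 0.593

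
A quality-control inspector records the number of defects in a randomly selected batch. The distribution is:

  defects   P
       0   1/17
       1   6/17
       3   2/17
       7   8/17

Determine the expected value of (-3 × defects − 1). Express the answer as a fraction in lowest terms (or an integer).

-13

E[-3x-1] = (1/17)·(-1) + (6/17)·(-4) + (2/17)·(-10) + (8/17)·(-22)
     = -13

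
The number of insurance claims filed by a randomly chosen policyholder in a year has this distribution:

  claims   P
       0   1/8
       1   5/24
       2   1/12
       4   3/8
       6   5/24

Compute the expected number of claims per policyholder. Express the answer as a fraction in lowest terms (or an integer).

25/8

E[X] = (1/8)·0 + (5/24)·1 + (1/12)·2 + (3/8)·4 + (5/24)·6
     = 25/8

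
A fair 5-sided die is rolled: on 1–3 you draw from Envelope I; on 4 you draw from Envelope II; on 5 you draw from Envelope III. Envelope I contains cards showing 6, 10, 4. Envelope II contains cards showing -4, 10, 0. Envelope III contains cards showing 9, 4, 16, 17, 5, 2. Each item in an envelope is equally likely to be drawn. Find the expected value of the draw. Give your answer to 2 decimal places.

6.17

E[X | Envelope I] = (6 + 10 + 4)/3 = 20/3
E[X | Envelope II] = (-4 + 10 + 0)/3 = 2
E[X | Envelope III] = (9 + 4 + 16 + 17 + 5 + 2)/6 = 53/6
E[X] = (3/5)·20/3 + (1/5)·2 + (1/5)·53/6 = 37/6 ≈ 6.17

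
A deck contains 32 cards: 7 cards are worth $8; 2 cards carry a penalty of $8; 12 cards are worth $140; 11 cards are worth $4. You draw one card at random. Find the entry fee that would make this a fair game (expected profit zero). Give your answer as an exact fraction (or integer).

E[payout] = (7/32)·8 + (2/32)·(-8) + (12/32)·140 + (11/32)·4 = 441/8
Fair fee = E[payout] = 441/8

441/8 dollars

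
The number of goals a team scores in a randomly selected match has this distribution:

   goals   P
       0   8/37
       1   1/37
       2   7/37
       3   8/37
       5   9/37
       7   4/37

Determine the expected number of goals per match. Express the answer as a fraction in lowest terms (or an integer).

E[X] = (8/37)·0 + (1/37)·1 + (7/37)·2 + (8/37)·3 + (9/37)·5 + (4/37)·7
     = 112/37

112/37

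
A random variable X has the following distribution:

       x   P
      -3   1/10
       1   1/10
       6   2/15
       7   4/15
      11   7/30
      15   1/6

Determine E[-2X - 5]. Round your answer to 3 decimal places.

-20.067

E[-2x-5] = (1/10)·1 + (1/10)·(-7) + (2/15)·(-17) + (4/15)·(-19) + (7/30)·(-27) + (1/6)·(-35)
     = -301/15 ≈ -20.067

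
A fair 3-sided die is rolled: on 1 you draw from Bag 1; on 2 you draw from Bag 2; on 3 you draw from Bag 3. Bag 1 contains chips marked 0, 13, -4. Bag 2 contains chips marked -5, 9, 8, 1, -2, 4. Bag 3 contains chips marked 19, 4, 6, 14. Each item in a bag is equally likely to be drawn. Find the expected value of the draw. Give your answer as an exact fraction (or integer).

65/12

E[X | Bag 1] = (0 + 13 − 4)/3 = 3
E[X | Bag 2] = (-5 + 9 + 8 + 1 − 2 + 4)/6 = 5/2
E[X | Bag 3] = (19 + 4 + 6 + 14)/4 = 43/4
E[X] = (1/3)·3 + (1/3)·5/2 + (1/3)·43/4 = 65/12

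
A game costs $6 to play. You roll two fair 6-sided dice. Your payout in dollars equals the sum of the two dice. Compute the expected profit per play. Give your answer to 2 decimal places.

Distribution of the sum of the two dice: 2 w.p. 1/36, 3 w.p. 1/18, 4 w.p. 1/12, 5 w.p. 1/9, 6 w.p. 5/36, 7 w.p. 1/6, …
E[payout] = (1/36)·2 + (1/18)·3 + (1/12)·4 + (1/9)·5 + (5/36)·6 + (1/6)·7 + (5/36)·8 + (1/9)·9 + (1/12)·10 + (1/18)·11 + (1/36)·12 = 7
Expected profit = 7 − 6 = 1 ≈ $1.00

$1.00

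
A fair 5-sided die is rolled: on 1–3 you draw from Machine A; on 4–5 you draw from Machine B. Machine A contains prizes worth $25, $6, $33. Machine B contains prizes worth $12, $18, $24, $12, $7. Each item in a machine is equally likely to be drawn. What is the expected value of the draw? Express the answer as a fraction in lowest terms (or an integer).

466/25 dollars

E[X | Machine A] = (25 + 6 + 33)/3 = 64/3
E[X | Machine B] = (12 + 18 + 24 + 12 + 7)/5 = 73/5
E[X] = (3/5)·64/3 + (2/5)·73/5 = 466/25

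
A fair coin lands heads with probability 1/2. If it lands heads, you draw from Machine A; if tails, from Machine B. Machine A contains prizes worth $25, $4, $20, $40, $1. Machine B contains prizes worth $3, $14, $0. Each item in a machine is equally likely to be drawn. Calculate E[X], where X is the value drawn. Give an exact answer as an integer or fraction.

71/6 dollars

E[X | Machine A] = (25 + 4 + 20 + 40 + 1)/5 = 18
E[X | Machine B] = (3 + 14 + 0)/3 = 17/3
E[X] = (1/2)·18 + (1/2)·17/3 = 71/6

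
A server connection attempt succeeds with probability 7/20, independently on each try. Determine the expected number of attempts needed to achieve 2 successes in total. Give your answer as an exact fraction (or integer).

40/7

By linearity (sum of 2 independent geometric waits), E[trials] = 2/p = 2/(7/20) = 40/7.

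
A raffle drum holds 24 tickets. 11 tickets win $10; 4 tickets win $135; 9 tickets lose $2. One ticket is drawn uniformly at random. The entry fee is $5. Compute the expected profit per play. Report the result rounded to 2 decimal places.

E[payout] = (11/24)·10 + (4/24)·135 + (9/24)·(-2) = 79/3
Expected profit = 79/3 − 5 = 64/3 ≈ $21.33

$21.33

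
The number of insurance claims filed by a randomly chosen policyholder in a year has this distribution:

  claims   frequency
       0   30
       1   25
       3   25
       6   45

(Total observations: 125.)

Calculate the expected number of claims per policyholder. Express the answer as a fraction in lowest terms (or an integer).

Total = 125, so P(claims=0) = 30/125, etc.
E[X] = (6/25)·0 + (1/5)·1 + (1/5)·3 + (9/25)·6
     = 74/25

74/25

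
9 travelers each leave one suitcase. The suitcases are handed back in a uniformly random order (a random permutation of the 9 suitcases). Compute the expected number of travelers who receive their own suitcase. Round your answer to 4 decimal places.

Let Xᵢ = 1 if person i gets their own suitcase. For each i, P(Xᵢ=1) = 1/9.
By linearity of expectation, E[X₁+…+X_9] = 9·(1/9) = 1.
≈ 1.0000

1.0000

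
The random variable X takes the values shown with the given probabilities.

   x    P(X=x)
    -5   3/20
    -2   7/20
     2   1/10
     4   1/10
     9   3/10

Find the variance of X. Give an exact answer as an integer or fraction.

11211/400

E[X] = (3/20)·(-5) + (7/20)·(-2) + (1/10)·2 + (1/10)·4 + (3/10)·9 = 37/20
E[X²] = (3/20)·25 + (7/20)·4 + (1/10)·4 + (1/10)·16 + (3/10)·81 = 629/20
Var(X) = 629/20 − (37/20)² = 11211/400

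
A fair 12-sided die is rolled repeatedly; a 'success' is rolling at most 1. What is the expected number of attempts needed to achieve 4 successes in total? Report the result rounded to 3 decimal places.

48.000

By linearity (sum of 4 independent geometric waits), E[trials] = 4/p = 4/(1/12) = 48.
≈ 48.000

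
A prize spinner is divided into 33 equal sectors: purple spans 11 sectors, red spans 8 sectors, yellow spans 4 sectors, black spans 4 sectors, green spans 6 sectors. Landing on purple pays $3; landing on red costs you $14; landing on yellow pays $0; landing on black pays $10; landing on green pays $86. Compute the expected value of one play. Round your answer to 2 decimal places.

E[payout] = (11/33)·3 + (8/33)·(-14) + (4/33)·0 + (4/33)·10 + (6/33)·86 = 159/11
≈ $14.45

$14.45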